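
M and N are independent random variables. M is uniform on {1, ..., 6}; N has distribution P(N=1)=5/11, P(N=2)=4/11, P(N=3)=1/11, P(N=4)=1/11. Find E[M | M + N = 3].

P(M + N = 3) = 3/22.
Summing M·P(x,y) over outcomes with M + N = 3 gives 7/33.
E[M | M + N = 3] = (7/33) / (3/22) = 14/9.

14/9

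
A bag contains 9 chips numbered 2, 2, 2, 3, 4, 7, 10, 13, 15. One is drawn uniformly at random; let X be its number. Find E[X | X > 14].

15

P(X > 14) = 1/9.
Σ over the event: 15·1/9 = 5/3.
E[X | X > 14] = (5/3) / (1/9) = 15.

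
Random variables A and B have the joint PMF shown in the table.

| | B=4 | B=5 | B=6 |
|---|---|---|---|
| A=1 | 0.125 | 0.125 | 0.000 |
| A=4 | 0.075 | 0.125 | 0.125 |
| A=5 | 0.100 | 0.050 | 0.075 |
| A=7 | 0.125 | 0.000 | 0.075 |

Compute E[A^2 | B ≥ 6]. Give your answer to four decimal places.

P(B ≥ 6) = 0.275.
Summing A^2·P(A=x,B=y) over the conditioning event gives 7.550.
E[A^2 | B ≥ 6] = (7.550) / (0.275) = 27.4545.

27.4545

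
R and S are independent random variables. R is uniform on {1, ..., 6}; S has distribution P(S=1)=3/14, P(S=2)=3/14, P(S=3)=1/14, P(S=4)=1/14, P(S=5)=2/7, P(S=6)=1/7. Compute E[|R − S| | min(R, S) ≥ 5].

P(min(R, S) ≥ 5) = 1/7.
Summing |R−S|·P(x,y) over outcomes with min(R, S) ≥ 5 gives 1/14.
E[|R − S| | min(R, S) ≥ 5] = (1/14) / (1/7) = 1/2.

1/2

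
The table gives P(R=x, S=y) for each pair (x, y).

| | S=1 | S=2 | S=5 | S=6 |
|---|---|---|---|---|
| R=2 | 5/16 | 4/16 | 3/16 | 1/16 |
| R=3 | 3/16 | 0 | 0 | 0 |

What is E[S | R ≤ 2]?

P(R ≤ 2) = 13/16.
Σ S·P over the event = 1·(5/16) + 2·(4/16) + 5·(3/16) + 6·(1/16) = 17/8.
E[S | R ≤ 2] = (17/8) / (13/16) = 34/13.

34/13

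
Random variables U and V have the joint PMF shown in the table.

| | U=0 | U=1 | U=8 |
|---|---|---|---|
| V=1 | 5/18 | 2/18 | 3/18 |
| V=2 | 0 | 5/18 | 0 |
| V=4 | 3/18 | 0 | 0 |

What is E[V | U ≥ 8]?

P(U ≥ 8) = 1/6.
Σ V·P over the event = 1·(3/18) = 1/6.
E[V | U ≥ 8] = (1/6) / (1/6) = 1.

1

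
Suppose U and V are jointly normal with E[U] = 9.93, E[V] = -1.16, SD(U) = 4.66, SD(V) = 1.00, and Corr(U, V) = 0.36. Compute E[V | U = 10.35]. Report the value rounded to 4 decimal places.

For a bivariate normal, E[V | U=x] = μ_V + ρ·(σ_V/σ_U)·(x − μ_U).
E[V | U=10.35] = -1.16 + (0.36)·(1.00/4.66)·(10.35 − (9.93)) = -1.16 + (0.077253)·(0.42) = -1.1276.

-1.1276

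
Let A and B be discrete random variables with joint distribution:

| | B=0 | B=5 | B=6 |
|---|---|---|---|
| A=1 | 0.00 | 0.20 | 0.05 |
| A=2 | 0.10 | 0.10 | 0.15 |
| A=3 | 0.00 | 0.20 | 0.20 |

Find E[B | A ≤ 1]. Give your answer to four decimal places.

5.2000

P(A ≤ 1) = 0.25.
Σ B·P over the event = 5·(0.20) + 6·(0.05) = 1.30.
E[B | A ≤ 1] = (1.30) / (0.25) = 5.2000.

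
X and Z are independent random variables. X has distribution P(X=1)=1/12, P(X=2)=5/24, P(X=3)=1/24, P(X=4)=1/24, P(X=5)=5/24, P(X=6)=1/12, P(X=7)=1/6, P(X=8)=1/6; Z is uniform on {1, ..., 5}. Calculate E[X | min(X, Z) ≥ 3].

104/17

P(min(X, Z) ≥ 3) = 17/40.
Summing X·P(x,y) over outcomes with min(X, Z) ≥ 3 gives 13/5.
E[X | min(X, Z) ≥ 3] = (13/5) / (17/40) = 104/17.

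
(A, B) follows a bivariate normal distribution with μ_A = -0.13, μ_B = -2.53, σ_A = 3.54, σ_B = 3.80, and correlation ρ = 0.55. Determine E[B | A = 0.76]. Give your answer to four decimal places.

The regression of B on A has slope ρ·σ_B/σ_A and passes through (μ_A, μ_B).
E[B | A=0.76] = -2.53 + (0.55)·(3.80/3.54)·(0.76 − (-0.13)) = -2.53 + (0.5904)·(0.89) = -2.0045.

-2.0045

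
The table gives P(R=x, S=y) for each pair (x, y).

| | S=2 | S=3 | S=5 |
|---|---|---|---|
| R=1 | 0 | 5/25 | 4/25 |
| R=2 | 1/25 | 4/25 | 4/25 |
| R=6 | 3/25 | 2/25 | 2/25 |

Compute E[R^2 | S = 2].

28

P(S = 2) = 4/25.
Summing R^2·P(R=x,S=y) over the conditioning event gives 112/25.
E[R^2 | S = 2] = (112/25) / (4/25) = 28.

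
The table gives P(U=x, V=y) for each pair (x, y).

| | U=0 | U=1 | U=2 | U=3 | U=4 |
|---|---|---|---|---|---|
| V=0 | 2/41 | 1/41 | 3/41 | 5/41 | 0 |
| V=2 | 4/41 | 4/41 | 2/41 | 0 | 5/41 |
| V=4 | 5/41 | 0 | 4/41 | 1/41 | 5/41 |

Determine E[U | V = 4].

P(V = 4) = 15/41.
Σ U·P over the event = 0·(5/41) + 2·(4/41) + 3·(1/41) + 4·(5/41) = 31/41.
E[U | V = 4] = (31/41) / (15/41) = 31/15.

31/15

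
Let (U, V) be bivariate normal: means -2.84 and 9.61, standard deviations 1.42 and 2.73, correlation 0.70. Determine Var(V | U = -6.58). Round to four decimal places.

3.8010

Var(V | U=x) = (1 − ρ²)·σ_V².
Var(V | U=-6.58) = (2.73)²·(1 − (0.70)²) = 7.4529·0.51 = 3.8010.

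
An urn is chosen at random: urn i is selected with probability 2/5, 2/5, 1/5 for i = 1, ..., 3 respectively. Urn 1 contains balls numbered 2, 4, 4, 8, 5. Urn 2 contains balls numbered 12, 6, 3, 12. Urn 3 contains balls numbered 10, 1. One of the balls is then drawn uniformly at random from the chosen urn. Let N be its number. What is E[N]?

E[N | urn 1] = (2+4+4+8+5)/5 = 23/5.
E[N | urn 2] = (12+6+3+12)/4 = 33/4.
E[N | urn 3] = (10+1)/2 = 11/2.
By the law of total expectation,
E[N] = (2/5)·(23/5) + (2/5)·(33/4) + (1/5)·(11/2) = 156/25.

156/25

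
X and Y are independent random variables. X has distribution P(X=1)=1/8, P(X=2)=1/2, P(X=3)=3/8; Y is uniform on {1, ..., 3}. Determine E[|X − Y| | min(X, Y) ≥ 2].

1/2

P(min(X, Y) ≥ 2) = 7/12.
Summing |X−Y|·P(x,y) over outcomes with min(X, Y) ≥ 2 gives 7/24.
E[|X − Y| | min(X, Y) ≥ 2] = (7/24) / (7/12) = 1/2.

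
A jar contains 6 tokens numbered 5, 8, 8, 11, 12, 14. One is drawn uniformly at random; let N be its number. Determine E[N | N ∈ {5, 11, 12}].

P(N ∈ {5, 11, 12}) = 1/2.
Σ over the event: 5·1/6 + 11·1/6 + 12·1/6 = 14/3.
E[N | N ∈ {5, 11, 12}] = (14/3) / (1/2) = 28/3.

28/3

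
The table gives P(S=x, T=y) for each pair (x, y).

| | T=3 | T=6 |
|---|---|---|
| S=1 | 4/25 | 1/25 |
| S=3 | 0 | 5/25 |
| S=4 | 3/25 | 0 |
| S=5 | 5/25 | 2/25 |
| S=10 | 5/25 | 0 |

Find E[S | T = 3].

P(T = 3) = 17/25.
Σ S·P over the event = 1·(4/25) + 4·(3/25) + 5·(5/25) + 10·(5/25) = 91/25.
E[S | T = 3] = (91/25) / (17/25) = 91/17.

91/17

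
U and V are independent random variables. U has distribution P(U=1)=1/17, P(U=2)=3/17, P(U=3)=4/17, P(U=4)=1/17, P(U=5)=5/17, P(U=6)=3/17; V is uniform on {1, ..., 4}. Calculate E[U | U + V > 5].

107/23

P(U + V > 5) = 23/34.
Summing U·P(x,y) over outcomes with U + V > 5 gives 107/34.
E[U | U + V > 5] = (107/34) / (23/34) = 107/23.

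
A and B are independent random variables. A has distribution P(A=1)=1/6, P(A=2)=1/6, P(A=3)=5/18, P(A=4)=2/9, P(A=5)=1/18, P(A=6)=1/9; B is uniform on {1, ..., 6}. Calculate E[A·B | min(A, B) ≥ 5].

187/6

P(min(A, B) ≥ 5) = 1/18.
Summing AB·P(x,y) over outcomes with min(A, B) ≥ 5 gives 187/108.
E[A·B | min(A, B) ≥ 5] = (187/108) / (1/18) = 187/6.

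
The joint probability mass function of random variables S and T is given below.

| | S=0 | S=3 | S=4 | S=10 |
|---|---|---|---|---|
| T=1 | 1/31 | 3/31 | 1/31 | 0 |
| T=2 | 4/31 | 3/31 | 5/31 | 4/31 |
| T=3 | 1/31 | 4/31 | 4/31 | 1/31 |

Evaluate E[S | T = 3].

19/5

P(T = 3) = 10/31.
Σ S·P over the event = 0·(1/31) + 3·(4/31) + 4·(4/31) + 10·(1/31) = 38/31.
E[S | T = 3] = (38/31) / (10/31) = 19/5.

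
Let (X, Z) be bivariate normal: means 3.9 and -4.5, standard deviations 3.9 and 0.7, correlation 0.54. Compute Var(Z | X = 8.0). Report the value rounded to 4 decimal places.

Var(Z | X=x) = (1 − ρ²)·σ_Z².
Var(Z | X=8.0) = (0.7)²·(1 − (0.54)²) = 0.49·0.7084 = 0.3471.

0.3471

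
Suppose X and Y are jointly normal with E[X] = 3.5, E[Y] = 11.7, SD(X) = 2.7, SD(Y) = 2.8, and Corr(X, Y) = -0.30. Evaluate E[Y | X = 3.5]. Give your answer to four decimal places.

The regression of Y on X has slope ρ·σ_Y/σ_X and passes through (μ_X, μ_Y).
E[Y | X=3.5] = 11.7 + (-0.30)·(2.8/2.7)·(3.5 − (3.5)) = 11.7 + (-0.31111)·(0) = 11.7000.

11.7000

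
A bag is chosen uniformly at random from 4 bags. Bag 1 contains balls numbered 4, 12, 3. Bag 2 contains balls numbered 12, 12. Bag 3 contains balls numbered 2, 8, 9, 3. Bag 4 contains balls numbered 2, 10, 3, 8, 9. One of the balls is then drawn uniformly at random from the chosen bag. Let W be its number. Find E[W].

E[W | bag 1] = (4+12+3)/3 = 19/3.
E[W | bag 2] = (12+12)/2 = 12.
E[W | bag 3] = (2+8+9+3)/4 = 11/2.
E[W | bag 4] = (2+10+3+8+9)/5 = 32/5.
By the law of total expectation,
E[W] = (1/4)·(19/3) + (1/4)·(12) + (1/4)·(11/2) + (1/4)·(32/5) = 907/120.

907/120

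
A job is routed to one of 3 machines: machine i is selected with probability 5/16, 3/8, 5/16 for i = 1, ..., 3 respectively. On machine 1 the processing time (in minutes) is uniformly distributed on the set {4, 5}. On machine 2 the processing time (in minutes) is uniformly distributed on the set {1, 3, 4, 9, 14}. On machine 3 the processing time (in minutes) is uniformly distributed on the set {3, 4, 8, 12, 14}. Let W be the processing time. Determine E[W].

1007/160

E[W | machine 1] = (4+5)/2 = 9/2.
E[W | machine 2] = (1+3+4+9+14)/5 = 31/5.
E[W | machine 3] = (3+4+8+12+14)/5 = 41/5.
By the law of total expectation,
E[W] = (5/16)·(9/2) + (3/8)·(31/5) + (5/16)·(41/5) = 1007/160.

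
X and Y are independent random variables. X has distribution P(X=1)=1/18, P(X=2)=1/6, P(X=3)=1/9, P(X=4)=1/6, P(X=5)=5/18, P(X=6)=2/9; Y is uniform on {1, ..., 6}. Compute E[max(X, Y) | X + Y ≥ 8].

155/28

P(X + Y ≥ 8) = 14/27.
Summing max(X,Y)·P(x,y) over outcomes with X + Y ≥ 8 gives 155/54.
E[max(X, Y) | X + Y ≥ 8] = (155/54) / (14/27) = 155/28.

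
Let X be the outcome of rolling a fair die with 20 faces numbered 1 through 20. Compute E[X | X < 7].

Given X < 7, X is equally likely to be any of {1, 2, 3, 4, 5, 6}.
E[X | X < 7] = (1 + 2 + 3 + 4 + 5 + 6) / 6 = 7/2.

7/2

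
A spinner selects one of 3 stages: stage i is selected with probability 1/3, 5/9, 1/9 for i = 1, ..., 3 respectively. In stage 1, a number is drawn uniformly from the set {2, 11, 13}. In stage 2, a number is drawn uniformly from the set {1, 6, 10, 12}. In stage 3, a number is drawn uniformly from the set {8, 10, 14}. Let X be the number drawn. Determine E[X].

E[X | stage 1] = (2+11+13)/3 = 26/3.
E[X | stage 2] = (1+6+10+12)/4 = 29/4.
E[X | stage 3] = (8+10+14)/3 = 32/3.
E[X] = (1/3)·(26/3) + (5/9)·(29/4) + (1/9)·(32/3) = 875/108.

875/108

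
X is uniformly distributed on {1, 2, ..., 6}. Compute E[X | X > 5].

6

Given X > 5, X is equally likely to be any of {6}.
E[X | X > 5] = (6) / 1 = 6.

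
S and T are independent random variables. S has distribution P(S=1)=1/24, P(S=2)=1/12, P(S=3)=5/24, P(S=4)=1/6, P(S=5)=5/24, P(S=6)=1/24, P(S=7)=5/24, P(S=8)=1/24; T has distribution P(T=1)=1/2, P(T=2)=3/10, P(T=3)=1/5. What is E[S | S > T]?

P(S > T) = 7/8.
Summing S·P(x,y) over outcomes with S > T gives 13/3.
E[S | S > T] = (13/3) / (7/8) = 104/21.

104/21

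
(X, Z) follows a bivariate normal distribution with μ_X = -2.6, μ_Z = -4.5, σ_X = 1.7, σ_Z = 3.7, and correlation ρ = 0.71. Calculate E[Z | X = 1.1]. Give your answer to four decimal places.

The regression of Z on X has slope ρ·σ_Z/σ_X and passes through (μ_X, μ_Z).
E[Z | X=1.1] = -4.5 + (0.71)·(3.7/1.7)·(1.1 − (-2.6)) = -4.5 + (1.5453)·(3.7) = 1.2176.

1.2176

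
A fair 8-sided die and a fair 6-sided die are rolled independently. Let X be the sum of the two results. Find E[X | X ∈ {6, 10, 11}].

62/7

P(X ∈ {6, 10, 11}) = 7/24.
Σ over the event: 6·5/48 + 10·5/48 + 11·1/12 = 31/12.
E[X | X ∈ {6, 10, 11}] = (31/12) / (7/24) = 62/7.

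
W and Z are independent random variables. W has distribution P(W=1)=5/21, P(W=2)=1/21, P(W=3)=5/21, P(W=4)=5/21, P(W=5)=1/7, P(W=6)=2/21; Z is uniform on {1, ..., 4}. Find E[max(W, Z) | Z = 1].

23/7

P(Z = 1) = 1/4.
Summing max(W,Z)·P(x,y) over outcomes with Z = 1 gives 23/28.
E[max(W, Z) | Z = 1] = (23/28) / (1/4) = 23/7.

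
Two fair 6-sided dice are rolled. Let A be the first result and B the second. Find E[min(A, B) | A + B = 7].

2

P(A + B = 7) = 1/6.
Summing min(A,B)·P(x,y) over outcomes with A + B = 7 gives 1/3.
E[min(A, B) | A + B = 7] = (1/3) / (1/6) = 2.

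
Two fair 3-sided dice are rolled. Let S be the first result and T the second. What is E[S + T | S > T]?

4

Outcomes with S > T: (2,1), (3,1), (3,2), each with probability 1/9.
E[S + T | S > T] = (3 + 4 + 5) / 3 = 4.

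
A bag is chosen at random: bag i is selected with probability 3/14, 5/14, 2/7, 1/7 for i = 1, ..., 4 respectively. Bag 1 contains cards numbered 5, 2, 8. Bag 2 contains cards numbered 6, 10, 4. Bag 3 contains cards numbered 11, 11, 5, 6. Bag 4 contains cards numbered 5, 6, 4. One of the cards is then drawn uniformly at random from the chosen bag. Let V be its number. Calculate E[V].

137/21

E[V | bag 1] = (5+2+8)/3 = 5.
E[V | bag 2] = (6+10+4)/3 = 20/3.
E[V | bag 3] = (11+11+5+6)/4 = 33/4.
E[V | bag 4] = (5+6+4)/3 = 5.
By the law of total expectation,
E[V] = (3/14)·(5) + (5/14)·(20/3) + (2/7)·(33/4) + (1/7)·(5) = 137/21.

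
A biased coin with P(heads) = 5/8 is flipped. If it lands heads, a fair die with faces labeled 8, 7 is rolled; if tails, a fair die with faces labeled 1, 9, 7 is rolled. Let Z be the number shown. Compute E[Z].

109/16

E[Z | heads] = (8+7)/2 = 15/2.
E[Z | tails] = (1+9+7)/3 = 17/3.
E[Z] = (5/8)·(15/2) + (3/8)·(17/3) = 109/16.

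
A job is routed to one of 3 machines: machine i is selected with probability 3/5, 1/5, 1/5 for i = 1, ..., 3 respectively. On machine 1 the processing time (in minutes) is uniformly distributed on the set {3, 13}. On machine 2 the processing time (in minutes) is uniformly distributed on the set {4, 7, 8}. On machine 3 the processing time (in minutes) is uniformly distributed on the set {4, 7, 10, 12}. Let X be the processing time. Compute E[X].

E[X | machine 1] = (3+13)/2 = 8.
E[X | machine 2] = (4+7+8)/3 = 19/3.
E[X | machine 3] = (4+7+10+12)/4 = 33/4.
By the law of total expectation,
E[X] = (3/5)·(8) + (1/5)·(19/3) + (1/5)·(33/4) = 463/60.

463/60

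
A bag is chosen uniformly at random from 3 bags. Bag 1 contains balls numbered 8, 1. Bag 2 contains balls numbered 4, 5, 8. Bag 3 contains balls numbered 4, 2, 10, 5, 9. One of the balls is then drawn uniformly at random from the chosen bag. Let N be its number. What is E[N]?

97/18

E[N | bag 1] = (8+1)/2 = 9/2.
E[N | bag 2] = (4+5+8)/3 = 17/3.
E[N | bag 3] = (4+2+10+5+9)/5 = 6.
E[N] = (1/3)·(9/2) + (1/3)·(17/3) + (1/3)·(6) = 97/18.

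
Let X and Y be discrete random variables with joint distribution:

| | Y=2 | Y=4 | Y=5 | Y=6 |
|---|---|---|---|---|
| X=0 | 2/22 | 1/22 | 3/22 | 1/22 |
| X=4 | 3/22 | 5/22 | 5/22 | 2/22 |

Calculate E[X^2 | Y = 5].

10

P(Y = 5) = 4/11.
Summing X^2·P(X=x,Y=y) over the conditioning event gives 40/11.
E[X^2 | Y = 5] = (40/11) / (4/11) = 10.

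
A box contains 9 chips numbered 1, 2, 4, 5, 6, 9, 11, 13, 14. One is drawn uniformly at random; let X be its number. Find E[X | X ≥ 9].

P(X ≥ 9) = 4/9.
Σ over the event: 9·1/9 + 11·1/9 + 13·1/9 + 14·1/9 = 47/9.
E[X | X ≥ 9] = (47/9) / (4/9) = 47/4.

47/4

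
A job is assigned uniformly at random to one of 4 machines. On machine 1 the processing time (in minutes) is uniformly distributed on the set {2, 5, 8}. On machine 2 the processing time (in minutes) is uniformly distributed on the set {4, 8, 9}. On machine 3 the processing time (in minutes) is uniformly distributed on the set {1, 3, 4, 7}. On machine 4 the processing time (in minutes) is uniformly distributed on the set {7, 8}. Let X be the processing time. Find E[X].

93/16

E[X | machine 1] = (2+5+8)/3 = 5.
E[X | machine 2] = (4+8+9)/3 = 7.
E[X | machine 3] = (1+3+4+7)/4 = 15/4.
E[X | machine 4] = (7+8)/2 = 15/2.
By the law of total expectation,
E[X] = (1/4)·(5) + (1/4)·(7) + (1/4)·(15/4) + (1/4)·(15/2) = 93/16.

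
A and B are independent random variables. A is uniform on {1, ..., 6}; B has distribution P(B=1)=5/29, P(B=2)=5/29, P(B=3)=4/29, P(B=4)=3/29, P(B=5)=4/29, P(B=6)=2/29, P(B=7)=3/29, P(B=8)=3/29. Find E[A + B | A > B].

P(A > B) = 67/174.
Summing (A+B)·P(x,y) over outcomes with A > B gives 226/87.
E[A + B | A > B] = (226/87) / (67/174) = 452/67.

452/67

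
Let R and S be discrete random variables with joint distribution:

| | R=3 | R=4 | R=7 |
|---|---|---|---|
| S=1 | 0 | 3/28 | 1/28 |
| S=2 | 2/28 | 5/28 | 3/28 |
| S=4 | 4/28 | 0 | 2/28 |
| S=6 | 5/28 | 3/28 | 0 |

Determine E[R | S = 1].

P(S = 1) = 1/7.
Summing R·P(R=x,S=y) over the conditioning event gives 19/28.
E[R | S = 1] = (19/28) / (1/7) = 19/4.

19/4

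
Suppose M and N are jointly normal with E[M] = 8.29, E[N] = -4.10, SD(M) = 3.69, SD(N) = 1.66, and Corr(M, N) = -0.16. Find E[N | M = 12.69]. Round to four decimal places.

-4.4167

For a bivariate normal, E[N | M=x] = μ_N + ρ·(σ_N/σ_M)·(x − μ_M).
E[N | M=12.69] = -4.10 + (-0.16)·(1.66/3.69)·(12.69 − (8.29)) = -4.10 + (-0.071978)·(4.4) = -4.4167.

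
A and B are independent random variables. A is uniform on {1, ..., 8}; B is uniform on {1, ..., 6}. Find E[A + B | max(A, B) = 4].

44/7

Outcomes with max(A, B) = 4: (1,4), (2,4), (3,4), (4,1), (4,2), (4,3), (4,4), each with probability 1/48.
E[A + B | max(A, B) = 4] = (5 + 6 + 7 + 5 + 6 + 7 + 8) / 7 = 44/7.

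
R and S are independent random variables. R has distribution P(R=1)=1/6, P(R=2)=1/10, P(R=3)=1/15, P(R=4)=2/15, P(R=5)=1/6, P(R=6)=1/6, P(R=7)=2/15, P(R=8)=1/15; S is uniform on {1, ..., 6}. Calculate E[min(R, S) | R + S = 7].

11/6

P(R + S = 7) = 2/15.
Summing min(R,S)·P(x,y) over outcomes with R + S = 7 gives 11/45.
E[min(R, S) | R + S = 7] = (11/45) / (2/15) = 11/6.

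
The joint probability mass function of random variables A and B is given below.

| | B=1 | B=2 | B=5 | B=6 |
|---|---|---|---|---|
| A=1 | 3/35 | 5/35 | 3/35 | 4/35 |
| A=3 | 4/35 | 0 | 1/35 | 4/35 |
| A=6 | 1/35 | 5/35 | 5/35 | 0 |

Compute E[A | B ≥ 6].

2

P(B ≥ 6) = 8/35.
Σ A·P over the event = 1·(4/35) + 3·(4/35) = 16/35.
E[A | B ≥ 6] = (16/35) / (8/35) = 2.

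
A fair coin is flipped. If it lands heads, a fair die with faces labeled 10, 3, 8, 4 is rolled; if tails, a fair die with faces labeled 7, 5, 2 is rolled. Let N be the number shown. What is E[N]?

E[N | heads] = (10+3+8+4)/4 = 25/4.
E[N | tails] = (7+5+2)/3 = 14/3.
E[N] = (1/2)·(25/4) + (1/2)·(14/3) = 131/24.

131/24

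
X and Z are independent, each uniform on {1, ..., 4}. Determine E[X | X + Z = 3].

3/2

Outcomes with X + Z = 3: (1,2), (2,1), each with probability 1/16.
E[X | X + Z = 3] = (1 + 2) / 2 = 3/2.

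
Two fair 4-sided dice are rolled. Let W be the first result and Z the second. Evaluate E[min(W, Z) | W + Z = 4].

4/3

Outcomes with W + Z = 4: (1,3), (2,2), (3,1), each with probability 1/16.
E[min(W, Z) | W + Z = 4] = (1 + 2 + 1) / 3 = 4/3.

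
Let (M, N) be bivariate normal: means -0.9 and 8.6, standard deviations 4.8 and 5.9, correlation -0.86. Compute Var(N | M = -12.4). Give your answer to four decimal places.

The conditional variance in a bivariate normal is σ_N²(1 − ρ²), independent of x.
Var(N | M=-12.4) = (5.9)²·(1 − (-0.86)²) = 34.81·0.2604 = 9.0645.

9.0645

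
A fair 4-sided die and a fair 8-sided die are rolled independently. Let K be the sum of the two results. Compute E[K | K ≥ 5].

P(K ≥ 5) = 13/16.
Σ over the event: 5·1/8 + 6·1/8 + 7·1/8 + 8·1/8 + 9·1/8 + 10·3/32 + 11·1/16 + 12·1/32 = 51/8.
E[K | K ≥ 5] = (51/8) / (13/16) = 102/13.

102/13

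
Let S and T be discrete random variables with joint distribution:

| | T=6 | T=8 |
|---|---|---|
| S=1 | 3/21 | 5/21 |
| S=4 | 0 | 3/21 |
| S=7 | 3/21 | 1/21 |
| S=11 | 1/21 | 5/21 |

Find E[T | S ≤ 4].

82/11

P(S ≤ 4) = 11/21.
Σ T·P over the event = 6·(3/21) + 8·(5/21) + 8·(3/21) = 82/21.
E[T | S ≤ 4] = (82/21) / (11/21) = 82/11.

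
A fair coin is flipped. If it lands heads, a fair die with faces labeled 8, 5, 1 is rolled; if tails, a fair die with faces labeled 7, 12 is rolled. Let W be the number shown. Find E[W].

85/12

E[W | heads] = (8+5+1)/3 = 14/3.
E[W | tails] = (7+12)/2 = 19/2.
E[W] = (1/2)·(14/3) + (1/2)·(19/2) = 85/12.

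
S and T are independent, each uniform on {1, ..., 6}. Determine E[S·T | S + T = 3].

2

Outcomes with S + T = 3: (1,2), (2,1), each with probability 1/36.
E[S·T | S + T = 3] = (2 + 2) / 2 = 2.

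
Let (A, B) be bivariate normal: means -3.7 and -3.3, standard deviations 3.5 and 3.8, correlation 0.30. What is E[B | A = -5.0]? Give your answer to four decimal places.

-3.7234

E[B | A=x] = μ_B + ρ(σ_B/σ_A)(x − μ_A) for jointly normal variables.
E[B | A=-5.0] = -3.3 + (0.30)·(3.8/3.5)·(-5.0 − (-3.7)) = -3.3 + (0.32571)·(-1.3) = -3.7234.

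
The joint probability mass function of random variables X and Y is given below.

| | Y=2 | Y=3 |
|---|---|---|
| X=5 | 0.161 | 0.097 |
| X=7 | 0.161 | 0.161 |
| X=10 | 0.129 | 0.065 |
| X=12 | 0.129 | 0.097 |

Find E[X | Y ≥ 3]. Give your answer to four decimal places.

P(Y ≥ 3) = 0.420.
Σ X·P over the event = 5·(0.097) + 7·(0.161) + 10·(0.065) + 12·(0.097) = 3.426.
E[X | Y ≥ 3] = (3.426) / (0.420) = 8.1571.

8.1571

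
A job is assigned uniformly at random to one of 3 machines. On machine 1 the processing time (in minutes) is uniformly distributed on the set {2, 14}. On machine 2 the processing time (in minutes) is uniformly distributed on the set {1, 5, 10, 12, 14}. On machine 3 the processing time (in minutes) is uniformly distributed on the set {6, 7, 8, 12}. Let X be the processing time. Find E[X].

493/60

E[X | machine 1] = (2+14)/2 = 8.
E[X | machine 2] = (1+5+10+12+14)/5 = 42/5.
E[X | machine 3] = (6+7+8+12)/4 = 33/4.
By the law of total expectation,
E[X] = (1/3)·(8) + (1/3)·(42/5) + (1/3)·(33/4) = 493/60.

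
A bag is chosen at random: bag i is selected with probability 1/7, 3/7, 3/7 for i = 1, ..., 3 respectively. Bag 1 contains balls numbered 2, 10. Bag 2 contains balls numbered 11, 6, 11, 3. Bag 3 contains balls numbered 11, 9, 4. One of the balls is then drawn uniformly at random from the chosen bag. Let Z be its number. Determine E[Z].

213/28

E[Z | bag 1] = (2+10)/2 = 6.
E[Z | bag 2] = (11+6+11+3)/4 = 31/4.
E[Z | bag 3] = (11+9+4)/3 = 8.
By the law of total expectation,
E[Z] = (1/7)·(6) + (3/7)·(31/4) + (3/7)·(8) = 213/28.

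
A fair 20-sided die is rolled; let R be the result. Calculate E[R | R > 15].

Given R > 15, R is equally likely to be any of {16, 17, 18, 19, 20}.
E[R | R > 15] = (16 + 17 + 18 + 19 + 20) / 5 = 18.

18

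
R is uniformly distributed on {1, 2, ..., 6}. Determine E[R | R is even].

4

Given R is even, R is equally likely to be any of {2, 4, 6}.
E[R | R is even] = (2 + 4 + 6) / 3 = 4.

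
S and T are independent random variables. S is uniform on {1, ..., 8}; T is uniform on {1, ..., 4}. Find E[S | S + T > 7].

46/7

P(S + T > 7) = 7/16.
Summing S·P(x,y) over outcomes with S + T > 7 gives 23/8.
E[S | S + T > 7] = (23/8) / (7/16) = 46/7.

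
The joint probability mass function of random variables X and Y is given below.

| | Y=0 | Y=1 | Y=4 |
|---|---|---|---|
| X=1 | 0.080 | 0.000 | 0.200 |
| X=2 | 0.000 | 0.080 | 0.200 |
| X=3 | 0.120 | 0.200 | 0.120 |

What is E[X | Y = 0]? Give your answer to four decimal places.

2.2000

P(Y = 0) = 0.200.
Σ X·P over the event = 1·(0.080) + 3·(0.120) = 0.440.
E[X | Y = 0] = (0.440) / (0.200) = 2.2000.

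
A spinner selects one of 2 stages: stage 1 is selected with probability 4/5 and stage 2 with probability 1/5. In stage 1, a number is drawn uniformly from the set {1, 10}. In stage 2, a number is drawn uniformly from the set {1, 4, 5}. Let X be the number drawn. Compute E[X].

76/15

E[X | stage 1] = (1+10)/2 = 11/2.
E[X | stage 2] = (1+4+5)/3 = 10/3.
E[X] = (4/5)·(11/2) + (1/5)·(10/3) = 76/15.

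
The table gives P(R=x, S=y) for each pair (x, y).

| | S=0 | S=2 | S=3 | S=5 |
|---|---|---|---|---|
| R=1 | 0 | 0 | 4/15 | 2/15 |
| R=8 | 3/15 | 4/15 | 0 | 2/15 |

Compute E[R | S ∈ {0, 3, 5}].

P(S ∈ {0, 3, 5}) = 11/15.
Σ R·P over the event = 1·(4/15) + 1·(2/15) + 8·(3/15) + 8·(2/15) = 46/15.
E[R | S ∈ {0, 3, 5}] = (46/15) / (11/15) = 46/11.

46/11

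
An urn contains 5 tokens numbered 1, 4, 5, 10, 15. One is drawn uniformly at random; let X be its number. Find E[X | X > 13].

P(X > 13) = 1/5.
Σ over the event: 15·1/5 = 3.
E[X | X > 13] = (3) / (1/5) = 15.

15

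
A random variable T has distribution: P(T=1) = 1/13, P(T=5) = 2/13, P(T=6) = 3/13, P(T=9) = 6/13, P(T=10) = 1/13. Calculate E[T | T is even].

P(T is even) = 4/13.
Σ over the event: 6·3/13 + 10·1/13 = 28/13.
E[T | T is even] = (28/13) / (4/13) = 7.

7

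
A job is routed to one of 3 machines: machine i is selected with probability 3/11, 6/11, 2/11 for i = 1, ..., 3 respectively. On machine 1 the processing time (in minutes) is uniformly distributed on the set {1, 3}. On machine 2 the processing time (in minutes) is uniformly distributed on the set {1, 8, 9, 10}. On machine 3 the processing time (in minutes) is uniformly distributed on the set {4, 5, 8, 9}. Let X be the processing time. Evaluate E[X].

61/11

E[X | machine 1] = (1+3)/2 = 2.
E[X | machine 2] = (1+8+9+10)/4 = 7.
E[X | machine 3] = (4+5+8+9)/4 = 13/2.
E[X] = (3/11)·(2) + (6/11)·(7) + (2/11)·(13/2) = 61/11.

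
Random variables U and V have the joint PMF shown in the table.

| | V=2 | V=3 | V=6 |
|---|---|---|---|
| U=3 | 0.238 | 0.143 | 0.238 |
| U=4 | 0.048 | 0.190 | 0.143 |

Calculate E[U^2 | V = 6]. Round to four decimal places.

P(V = 6) = 0.381.
Σ U^2·P over the event = 9·(0.238) + 16·(0.143) = 4.430.
E[U^2 | V = 6] = (4.430) / (0.381) = 11.6273.

11.6273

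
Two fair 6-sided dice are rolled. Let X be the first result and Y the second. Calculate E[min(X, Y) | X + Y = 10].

Outcomes with X + Y = 10: (4,6), (5,5), (6,4), each with probability 1/36.
E[min(X, Y) | X + Y = 10] = (4 + 5 + 4) / 3 = 13/3.

13/3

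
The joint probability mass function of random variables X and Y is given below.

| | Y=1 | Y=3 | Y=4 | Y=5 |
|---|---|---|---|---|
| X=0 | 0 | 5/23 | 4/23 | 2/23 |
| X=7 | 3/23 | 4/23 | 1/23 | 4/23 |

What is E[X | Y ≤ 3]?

P(Y ≤ 3) = 12/23.
Σ X·P over the event = 0·(5/23) + 7·(3/23) + 7·(4/23) = 49/23.
E[X | Y ≤ 3] = (49/23) / (12/23) = 49/12.

49/12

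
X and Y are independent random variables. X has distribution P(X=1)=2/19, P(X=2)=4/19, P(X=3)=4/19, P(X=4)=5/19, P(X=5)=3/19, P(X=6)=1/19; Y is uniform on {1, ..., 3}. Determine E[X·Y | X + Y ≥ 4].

52/7

P(X + Y ≥ 4) = 49/57.
Summing XY·P(x,y) over outcomes with X + Y ≥ 4 gives 364/57.
E[X·Y | X + Y ≥ 4] = (364/57) / (49/57) = 52/7.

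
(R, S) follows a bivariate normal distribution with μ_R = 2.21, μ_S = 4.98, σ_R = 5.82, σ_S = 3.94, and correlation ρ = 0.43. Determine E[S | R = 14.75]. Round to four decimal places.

8.6304

For a bivariate normal, E[S | R=x] = μ_S + ρ·(σ_S/σ_R)·(x − μ_R).
E[S | R=14.75] = 4.98 + (0.43)·(3.94/5.82)·(14.75 − (2.21)) = 4.98 + (0.2911)·(12.54) = 8.6304.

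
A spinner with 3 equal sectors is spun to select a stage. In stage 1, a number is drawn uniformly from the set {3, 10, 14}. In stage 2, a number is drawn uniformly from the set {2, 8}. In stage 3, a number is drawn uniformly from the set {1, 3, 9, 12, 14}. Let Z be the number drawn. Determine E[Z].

E[Z | stage 1] = (3+10+14)/3 = 9.
E[Z | stage 2] = (2+8)/2 = 5.
E[Z | stage 3] = (1+3+9+12+14)/5 = 39/5.
By the law of total expectation,
E[Z] = (1/3)·(9) + (1/3)·(5) + (1/3)·(39/5) = 109/15.

109/15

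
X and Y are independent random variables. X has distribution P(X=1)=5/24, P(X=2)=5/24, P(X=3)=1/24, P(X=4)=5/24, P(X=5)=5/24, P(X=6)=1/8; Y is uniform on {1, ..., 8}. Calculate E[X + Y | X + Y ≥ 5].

714/83

P(X + Y ≥ 5) = 83/96.
Summing (X+Y)·P(x,y) over outcomes with X + Y ≥ 5 gives 119/16.
E[X + Y | X + Y ≥ 5] = (119/16) / (83/96) = 714/83.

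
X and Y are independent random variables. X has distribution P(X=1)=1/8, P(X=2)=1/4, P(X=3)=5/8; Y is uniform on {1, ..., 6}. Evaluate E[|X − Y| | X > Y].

P(X > Y) = 1/4.
Summing |X−Y|·P(x,y) over outcomes with X > Y gives 17/48.
E[|X − Y| | X > Y] = (17/48) / (1/4) = 17/12.

17/12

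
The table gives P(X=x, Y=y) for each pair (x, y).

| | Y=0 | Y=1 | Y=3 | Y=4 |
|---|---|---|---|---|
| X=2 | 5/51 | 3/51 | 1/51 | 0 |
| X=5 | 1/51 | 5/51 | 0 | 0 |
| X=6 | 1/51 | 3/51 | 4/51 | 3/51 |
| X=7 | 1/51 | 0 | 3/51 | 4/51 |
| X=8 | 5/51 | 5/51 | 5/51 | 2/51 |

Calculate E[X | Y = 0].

P(Y = 0) = 13/51.
Σ X·P over the event = 2·(5/51) + 5·(1/51) + 6·(1/51) + 7·(1/51) + 8·(5/51) = 4/3.
E[X | Y = 0] = (4/3) / (13/51) = 68/13.

68/13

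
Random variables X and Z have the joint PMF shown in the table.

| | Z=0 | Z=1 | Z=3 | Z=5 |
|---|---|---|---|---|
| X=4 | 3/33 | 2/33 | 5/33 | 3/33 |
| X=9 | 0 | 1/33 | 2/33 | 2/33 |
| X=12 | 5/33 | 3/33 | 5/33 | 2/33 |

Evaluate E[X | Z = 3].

P(Z = 3) = 4/11.
Summing X·P(X=x,Z=y) over the conditioning event gives 98/33.
E[X | Z = 3] = (98/33) / (4/11) = 49/6.

49/6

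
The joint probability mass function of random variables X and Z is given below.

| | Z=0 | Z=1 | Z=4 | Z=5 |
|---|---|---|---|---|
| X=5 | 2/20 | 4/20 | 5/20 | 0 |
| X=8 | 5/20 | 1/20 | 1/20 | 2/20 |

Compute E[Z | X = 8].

P(X = 8) = 9/20.
Σ Z·P over the event = 0·(5/20) + 1·(1/20) + 4·(1/20) + 5·(2/20) = 3/4.
E[Z | X = 8] = (3/4) / (9/20) = 5/3.

5/3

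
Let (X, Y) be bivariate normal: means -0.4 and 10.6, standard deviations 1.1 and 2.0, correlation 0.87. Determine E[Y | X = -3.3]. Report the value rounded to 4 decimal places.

For a bivariate normal, E[Y | X=x] = μ_Y + ρ·(σ_Y/σ_X)·(x − μ_X).
E[Y | X=-3.3] = 10.6 + (0.87)·(2.0/1.1)·(-3.3 − (-0.4)) = 10.6 + (1.58182)·(-2.9) = 6.0127.

6.0127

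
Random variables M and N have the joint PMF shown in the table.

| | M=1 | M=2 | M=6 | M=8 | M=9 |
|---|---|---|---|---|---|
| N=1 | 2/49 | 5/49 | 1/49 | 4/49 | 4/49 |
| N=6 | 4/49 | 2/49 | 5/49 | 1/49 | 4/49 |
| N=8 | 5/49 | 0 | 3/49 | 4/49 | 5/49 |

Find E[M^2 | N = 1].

P(N = 1) = 16/49.
Σ M^2·P over the event = 1·(2/49) + 4·(5/49) + 36·(1/49) + 64·(4/49) + 81·(4/49) = 638/49.
E[M^2 | N = 1] = (638/49) / (16/49) = 319/8.

319/8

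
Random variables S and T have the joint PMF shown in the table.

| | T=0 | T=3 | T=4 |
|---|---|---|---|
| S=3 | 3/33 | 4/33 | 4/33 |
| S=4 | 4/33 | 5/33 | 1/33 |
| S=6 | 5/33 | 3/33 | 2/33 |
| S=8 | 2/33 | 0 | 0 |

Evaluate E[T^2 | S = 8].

P(S = 8) = 2/33.
Σ T^2·P over the event = 0·(2/33) = 0.
E[T^2 | S = 8] = (0) / (2/33) = 0.

0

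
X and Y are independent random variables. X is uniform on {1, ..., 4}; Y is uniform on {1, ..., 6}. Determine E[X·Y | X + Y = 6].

P(X + Y = 6) = 1/6.
Summing XY·P(x,y) over outcomes with X + Y = 6 gives 5/4.
E[X·Y | X + Y = 6] = (5/4) / (1/6) = 15/2.

15/2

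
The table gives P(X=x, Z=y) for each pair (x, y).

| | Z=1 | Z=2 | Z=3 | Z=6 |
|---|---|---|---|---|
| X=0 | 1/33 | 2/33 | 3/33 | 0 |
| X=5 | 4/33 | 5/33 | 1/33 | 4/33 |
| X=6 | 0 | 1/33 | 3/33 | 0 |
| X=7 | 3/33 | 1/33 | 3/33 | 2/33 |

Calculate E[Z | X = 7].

26/9

P(X = 7) = 3/11.
Σ Z·P over the event = 1·(3/33) + 2·(1/33) + 3·(3/33) + 6·(2/33) = 26/33.
E[Z | X = 7] = (26/33) / (3/11) = 26/9.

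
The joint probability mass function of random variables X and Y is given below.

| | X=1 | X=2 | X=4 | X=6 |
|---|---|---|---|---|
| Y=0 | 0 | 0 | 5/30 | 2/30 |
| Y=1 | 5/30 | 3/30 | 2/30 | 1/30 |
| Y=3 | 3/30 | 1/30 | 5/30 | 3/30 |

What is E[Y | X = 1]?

P(X = 1) = 4/15.
Σ Y·P over the event = 1·(5/30) + 3·(3/30) = 7/15.
E[Y | X = 1] = (7/15) / (4/15) = 7/4.

7/4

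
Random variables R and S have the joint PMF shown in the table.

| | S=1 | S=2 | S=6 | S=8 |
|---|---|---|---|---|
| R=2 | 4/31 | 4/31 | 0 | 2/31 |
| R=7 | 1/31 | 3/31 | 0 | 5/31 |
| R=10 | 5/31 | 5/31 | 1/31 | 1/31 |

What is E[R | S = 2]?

P(S = 2) = 12/31.
Σ R·P over the event = 2·(4/31) + 7·(3/31) + 10·(5/31) = 79/31.
E[R | S = 2] = (79/31) / (12/31) = 79/12.

79/12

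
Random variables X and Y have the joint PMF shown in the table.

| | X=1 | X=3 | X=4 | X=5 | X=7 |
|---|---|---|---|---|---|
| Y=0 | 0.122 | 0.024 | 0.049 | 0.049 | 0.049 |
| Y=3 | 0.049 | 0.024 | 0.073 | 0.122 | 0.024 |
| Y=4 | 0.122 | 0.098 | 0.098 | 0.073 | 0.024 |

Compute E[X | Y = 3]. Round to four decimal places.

P(Y = 3) = 0.292.
Summing X·P(X=x,Y=y) over the conditioning event gives 1.191.
E[X | Y = 3] = (1.191) / (0.292) = 4.0788.

4.0788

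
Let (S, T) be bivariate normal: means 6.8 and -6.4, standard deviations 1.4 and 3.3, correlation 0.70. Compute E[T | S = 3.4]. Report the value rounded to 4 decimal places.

-12.0100

For a bivariate normal, E[T | S=x] = μ_T + ρ·(σ_T/σ_S)·(x − μ_S).
E[T | S=3.4] = -6.4 + (0.70)·(3.3/1.4)·(3.4 − (6.8)) = -6.4 + (1.65)·(-3.4) = -12.0100.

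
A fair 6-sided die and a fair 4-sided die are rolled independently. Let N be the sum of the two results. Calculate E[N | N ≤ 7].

46/9

P(N ≤ 7) = 3/4.
Σ over the event: 2·1/24 + 3·1/12 + 4·1/8 + 5·1/6 + 6·1/6 + 7·1/6 = 23/6.
E[N | N ≤ 7] = (23/6) / (3/4) = 46/9.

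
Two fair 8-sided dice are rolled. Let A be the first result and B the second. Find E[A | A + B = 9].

9/2

Outcomes with A + B = 9: (1,8), (2,7), (3,6), (4,5), (5,4), (6,3), (7,2), (8,1), each with probability 1/64.
E[A | A + B = 9] = (1 + 2 + 3 + 4 + 5 + 6 + 7 + 8) / 8 = 9/2.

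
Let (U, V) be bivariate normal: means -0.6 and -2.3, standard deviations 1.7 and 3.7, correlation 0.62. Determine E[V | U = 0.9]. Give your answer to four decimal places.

For a bivariate normal, E[V | U=x] = μ_V + ρ·(σ_V/σ_U)·(x − μ_U).
E[V | U=0.9] = -2.3 + (0.62)·(3.7/1.7)·(0.9 − (-0.6)) = -2.3 + (1.3494)·(1.5) = -0.2759.

-0.2759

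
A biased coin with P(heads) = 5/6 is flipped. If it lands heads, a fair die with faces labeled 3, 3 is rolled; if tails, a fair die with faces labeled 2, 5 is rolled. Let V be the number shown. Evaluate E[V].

E[V | heads] = (3+3)/2 = 3.
E[V | tails] = (2+5)/2 = 7/2.
E[V] = (5/6)·(3) + (1/6)·(7/2) = 37/12.

37/12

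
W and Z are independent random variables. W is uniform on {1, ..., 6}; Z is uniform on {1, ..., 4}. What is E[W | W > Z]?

32/7

P(W > Z) = 7/12.
Summing W·P(x,y) over outcomes with W > Z gives 8/3.
E[W | W > Z] = (8/3) / (7/12) = 32/7.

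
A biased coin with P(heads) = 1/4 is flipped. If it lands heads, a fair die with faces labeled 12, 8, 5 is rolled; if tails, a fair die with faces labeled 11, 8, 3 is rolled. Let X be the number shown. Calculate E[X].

91/12

E[X | heads] = (12+8+5)/3 = 25/3.
E[X | tails] = (11+8+3)/3 = 22/3.
E[X] = (1/4)·(25/3) + (3/4)·(22/3) = 91/12.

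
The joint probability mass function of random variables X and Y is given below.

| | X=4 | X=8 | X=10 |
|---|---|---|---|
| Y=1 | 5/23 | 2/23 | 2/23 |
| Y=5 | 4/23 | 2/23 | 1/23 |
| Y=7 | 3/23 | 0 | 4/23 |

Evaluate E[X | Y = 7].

P(Y = 7) = 7/23.
Summing X·P(X=x,Y=y) over the conditioning event gives 52/23.
E[X | Y = 7] = (52/23) / (7/23) = 52/7.

52/7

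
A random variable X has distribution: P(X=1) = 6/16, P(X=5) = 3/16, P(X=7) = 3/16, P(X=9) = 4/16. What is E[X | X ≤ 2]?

1

P(X ≤ 2) = 3/8.
Σ over the event: 1·3/8 = 3/8.
E[X | X ≤ 2] = (3/8) / (3/8) = 1.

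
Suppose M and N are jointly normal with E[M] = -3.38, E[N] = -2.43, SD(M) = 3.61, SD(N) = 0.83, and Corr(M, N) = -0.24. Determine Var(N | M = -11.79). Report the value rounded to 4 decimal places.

The conditional variance in a bivariate normal is σ_N²(1 − ρ²), independent of x.
Var(N | M=-11.79) = (0.83)²·(1 − (-0.24)²) = 0.6889·0.9424 = 0.6492.

0.6492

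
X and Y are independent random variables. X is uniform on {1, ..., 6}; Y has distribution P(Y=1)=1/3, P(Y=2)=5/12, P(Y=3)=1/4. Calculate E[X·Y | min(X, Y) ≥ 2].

19/2

P(min(X, Y) ≥ 2) = 5/9.
Summing XY·P(x,y) over outcomes with min(X, Y) ≥ 2 gives 95/18.
E[X·Y | min(X, Y) ≥ 2] = (95/18) / (5/9) = 19/2.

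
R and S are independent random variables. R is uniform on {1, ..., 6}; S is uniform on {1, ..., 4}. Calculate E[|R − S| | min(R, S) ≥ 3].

Outcomes with min(R, S) ≥ 3: (3,3), (3,4), (4,3), (4,4), (5,3), (5,4), (6,3), (6,4), each with probability 1/24.
E[|R − S| | min(R, S) ≥ 3] = (0 + 1 + 1 + 0 + 2 + 1 + 3 + 2) / 8 = 5/4.

5/4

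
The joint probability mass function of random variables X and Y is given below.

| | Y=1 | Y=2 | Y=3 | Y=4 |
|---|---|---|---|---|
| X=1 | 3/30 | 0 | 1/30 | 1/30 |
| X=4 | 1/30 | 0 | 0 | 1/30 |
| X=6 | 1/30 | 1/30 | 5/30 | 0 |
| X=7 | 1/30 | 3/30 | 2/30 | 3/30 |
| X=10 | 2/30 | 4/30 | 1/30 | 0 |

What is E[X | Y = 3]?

P(Y = 3) = 3/10.
Σ X·P over the event = 1·(1/30) + 6·(5/30) + 7·(2/30) + 10·(1/30) = 11/6.
E[X | Y = 3] = (11/6) / (3/10) = 55/9.

55/9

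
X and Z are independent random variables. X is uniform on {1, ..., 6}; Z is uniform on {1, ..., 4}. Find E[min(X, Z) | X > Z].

15/7

P(X > Z) = 7/12.
Summing min(X,Z)·P(x,y) over outcomes with X > Z gives 5/4.
E[min(X, Z) | X > Z] = (5/4) / (7/12) = 15/7.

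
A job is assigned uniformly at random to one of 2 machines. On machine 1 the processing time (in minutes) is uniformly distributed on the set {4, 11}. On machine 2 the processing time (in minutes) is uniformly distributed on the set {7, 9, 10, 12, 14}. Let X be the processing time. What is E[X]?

179/20

E[X | machine 1] = (4+11)/2 = 15/2.
E[X | machine 2] = (7+9+10+12+14)/5 = 52/5.
E[X] = (1/2)·(15/2) + (1/2)·(52/5) = 179/20.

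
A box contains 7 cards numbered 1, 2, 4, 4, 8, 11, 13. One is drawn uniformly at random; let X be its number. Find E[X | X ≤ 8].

P(X ≤ 8) = 5/7.
Σ over the event: 1·1/7 + 2·1/7 + 4·2/7 + 8·1/7 = 19/7.
E[X | X ≤ 8] = (19/7) / (5/7) = 19/5.

19/5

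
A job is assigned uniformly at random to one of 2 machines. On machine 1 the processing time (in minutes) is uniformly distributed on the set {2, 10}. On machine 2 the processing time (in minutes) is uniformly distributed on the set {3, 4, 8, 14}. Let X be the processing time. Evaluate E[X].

E[X | machine 1] = (2+10)/2 = 6.
E[X | machine 2] = (3+4+8+14)/4 = 29/4.
E[X] = (1/2)·(6) + (1/2)·(29/4) = 53/8.

53/8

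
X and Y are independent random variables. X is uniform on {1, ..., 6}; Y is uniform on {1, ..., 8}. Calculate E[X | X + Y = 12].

5

P(X + Y = 12) = 1/16.
Summing X·P(x,y) over outcomes with X + Y = 12 gives 5/16.
E[X | X + Y = 12] = (5/16) / (1/16) = 5.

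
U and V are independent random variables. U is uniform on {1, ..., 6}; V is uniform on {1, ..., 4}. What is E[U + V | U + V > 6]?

8

Outcomes with U + V > 6: (3,4), (4,3), (4,4), (5,2), (5,3), (5,4), (6,1), (6,2), (6,3), (6,4), each with probability 1/24.
E[U + V | U + V > 6] = (7 + 7 + 8 + 7 + 8 + 9 + 7 + 8 + 9 + 10) / 10 = 8.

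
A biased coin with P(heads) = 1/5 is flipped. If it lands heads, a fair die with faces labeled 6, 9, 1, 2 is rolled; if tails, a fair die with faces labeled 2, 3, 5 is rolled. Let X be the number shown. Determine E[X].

107/30

E[X | heads] = (6+9+1+2)/4 = 9/2.
E[X | tails] = (2+3+5)/3 = 10/3.
By the law of total expectation,
E[X] = (1/5)·(9/2) + (4/5)·(10/3) = 107/30.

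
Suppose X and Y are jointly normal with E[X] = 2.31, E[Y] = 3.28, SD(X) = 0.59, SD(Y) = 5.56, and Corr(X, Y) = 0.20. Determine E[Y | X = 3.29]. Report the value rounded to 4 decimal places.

5.1271

For a bivariate normal, E[Y | X=x] = μ_Y + ρ·(σ_Y/σ_X)·(x − μ_X).
E[Y | X=3.29] = 3.28 + (0.20)·(5.56/0.59)·(3.29 − (2.31)) = 3.28 + (1.88475)·(0.98) = 5.1271.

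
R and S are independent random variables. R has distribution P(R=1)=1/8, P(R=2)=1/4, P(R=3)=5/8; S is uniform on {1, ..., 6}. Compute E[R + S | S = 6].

P(S = 6) = 1/6.
Summing (R+S)·P(x,y) over outcomes with S = 6 gives 17/12.
E[R + S | S = 6] = (17/12) / (1/6) = 17/2.

17/2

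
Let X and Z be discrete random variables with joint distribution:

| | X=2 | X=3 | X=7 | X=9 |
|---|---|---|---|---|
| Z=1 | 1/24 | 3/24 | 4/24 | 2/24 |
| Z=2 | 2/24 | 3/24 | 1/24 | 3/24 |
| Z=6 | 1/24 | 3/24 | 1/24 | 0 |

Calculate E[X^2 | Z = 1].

389/10

P(Z = 1) = 5/12.
Σ X^2·P over the event = 4·(1/24) + 9·(3/24) + 49·(4/24) + 81·(2/24) = 389/24.
E[X^2 | Z = 1] = (389/24) / (5/12) = 389/10.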